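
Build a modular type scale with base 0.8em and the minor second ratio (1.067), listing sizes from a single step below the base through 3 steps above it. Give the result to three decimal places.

Step -1: 0.8 ÷ 1.067 = 0.750
Step 0: 0.8em
Step 1: 0.8 × 1.067 = 0.854
Step 2: 0.8 × 1.067² = 0.911
Step 3: 0.8 × 1.067³ = 0.972

0.750em, 0.800em, 0.854em, 0.911em, 0.972em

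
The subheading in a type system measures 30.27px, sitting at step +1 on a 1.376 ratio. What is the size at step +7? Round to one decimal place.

205.5px

30.27 × 1.376⁶ = 30.27 × 6.78751 ≈ 205.458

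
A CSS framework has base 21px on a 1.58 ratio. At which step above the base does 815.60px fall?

1.58ⁿ = 815.60 / 21 = 38.8381
n = ln(38.8381) / ln(1.58) = 3.6594 / 0.4574 ≈ 8.00

8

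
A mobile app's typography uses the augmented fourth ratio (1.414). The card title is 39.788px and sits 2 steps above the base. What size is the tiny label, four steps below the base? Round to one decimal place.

5.0px

39.788 ÷ 1.414⁶ = 39.788 ÷ 7.99275 ≈ 4.978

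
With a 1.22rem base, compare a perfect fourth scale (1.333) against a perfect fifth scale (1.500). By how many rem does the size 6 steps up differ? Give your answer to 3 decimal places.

Perfect fourth: 1.22 × 1.333⁶ = 6.84448rem
Perfect fifth: 1.22 × 1.500⁶ = 13.89656rem
Difference: 13.89656 − 6.84448 = 7.05208rem

7.052rem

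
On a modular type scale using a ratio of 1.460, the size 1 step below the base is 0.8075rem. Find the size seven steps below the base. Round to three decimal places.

0.083rem

The gap is -7 − (-1) = -6 steps, so the factor is 1.460^-6.
0.8075 ÷ 1.460⁶ = 0.8075 ÷ 9.68539 ≈ 0.083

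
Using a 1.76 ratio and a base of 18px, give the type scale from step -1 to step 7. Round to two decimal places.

10.23px, 18.00px, 31.68px, 55.76px, 98.13px, 172.71px, 303.97px, 534.99px, 941.59px

Step -1: 18.0 ÷ 1.76 = 10.23
Step 0: 18px
Step 1: 18.0 × 1.76 = 31.68
Step 2: 18.0 × 1.76² = 55.76
Step 3: 18.0 × 1.76³ = 98.13
Step 4: 18.0 × 1.76⁴ = 172.71
Step 5: 18.0 × 1.76⁵ = 303.97
Step 6: 18.0 × 1.76⁶ = 534.99
Step 7: 18.0 × 1.76⁷ = 941.59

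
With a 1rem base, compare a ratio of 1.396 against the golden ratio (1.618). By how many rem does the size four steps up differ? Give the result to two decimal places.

At 1.396: 1.0 × 1.396⁴ = 3.7979rem
Golden ratio: 1.0 × 1.618⁴ = 6.8535rem
Difference: 6.8535 − 3.7979 = 3.0556rem

3.06rem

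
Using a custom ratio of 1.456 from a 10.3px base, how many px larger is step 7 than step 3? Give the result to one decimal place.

111.1px

Step 3: 10.3 × 1.456³ = 31.792px
Step 7: 10.3 × 1.456⁷ = 142.878px
Difference: 142.878 − 31.792 = 111.086px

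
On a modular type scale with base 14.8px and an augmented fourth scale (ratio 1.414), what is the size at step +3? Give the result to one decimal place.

41.8px

14.8 × 1.414³ = 14.8 × 2.82715 ≈ 41.84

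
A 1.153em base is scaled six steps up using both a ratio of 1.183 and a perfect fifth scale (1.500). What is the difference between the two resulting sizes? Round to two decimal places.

9.97em

At 1.183: 1.153 × 1.183⁶ = 3.1604em
Perfect fifth: 1.153 × 1.500⁶ = 13.1334em
Difference: 13.1334 − 3.1604 = 9.9730em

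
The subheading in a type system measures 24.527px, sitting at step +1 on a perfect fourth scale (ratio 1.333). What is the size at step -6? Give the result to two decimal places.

3.28px

24.527 ÷ 1.333⁷ = 24.527 ÷ 7.47844 ≈ 3.280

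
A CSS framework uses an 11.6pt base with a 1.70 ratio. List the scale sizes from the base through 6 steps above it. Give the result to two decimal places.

Step 0: 11.6pt
Step 1: 11.6 × 1.70 = 19.72
Step 2: 11.6 × 1.70² = 33.52
Step 3: 11.6 × 1.70³ = 56.99
Step 4: 11.6 × 1.70⁴ = 96.88
Step 5: 11.6 × 1.70⁵ = 164.70
Step 6: 11.6 × 1.70⁶ = 280.00

11.60pt, 19.72pt, 33.52pt, 56.99pt, 96.88pt, 164.70pt, 280.00pt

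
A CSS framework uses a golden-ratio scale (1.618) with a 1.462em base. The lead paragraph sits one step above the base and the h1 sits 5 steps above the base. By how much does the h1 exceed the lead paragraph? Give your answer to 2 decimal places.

13.85em

Step 1: 1.462 × 1.618 = 2.3655em
Step 5: 1.462 × 1.618⁵ = 16.2121em
Difference: 16.2121 − 2.3655 = 13.8466em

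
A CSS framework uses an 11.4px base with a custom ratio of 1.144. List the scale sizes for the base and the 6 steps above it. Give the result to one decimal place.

11.4px, 13.0px, 14.9px, 17.1px, 19.5px, 22.3px, 25.6px

Step 0: 11.4px
Step 1: 11.4 × 1.144 = 13.0
Step 2: 11.4 × 1.144² = 14.9
Step 3: 11.4 × 1.144³ = 17.1
Step 4: 11.4 × 1.144⁴ = 19.5
Step 5: 11.4 × 1.144⁵ = 22.3
Step 6: 11.4 × 1.144⁶ = 25.6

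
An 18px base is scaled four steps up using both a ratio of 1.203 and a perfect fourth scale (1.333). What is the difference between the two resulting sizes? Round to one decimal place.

19.1px

At 1.203: 18.0 × 1.203⁴ = 37.699px
Perfect fourth: 18.0 × 1.333⁴ = 56.832px
Difference: 56.832 − 37.699 = 19.133px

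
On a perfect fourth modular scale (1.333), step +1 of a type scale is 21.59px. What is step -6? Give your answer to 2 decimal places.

2.89px

21.59 ÷ 1.333⁷ = 21.59 ÷ 7.47844 ≈ 2.887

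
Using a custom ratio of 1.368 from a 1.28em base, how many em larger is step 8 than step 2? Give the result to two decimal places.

13.30em

Step 2: 1.28 × 1.368² = 2.3954em
Step 8: 1.28 × 1.368⁸ = 15.7000em
Difference: 15.7000 − 2.3954 = 13.3046em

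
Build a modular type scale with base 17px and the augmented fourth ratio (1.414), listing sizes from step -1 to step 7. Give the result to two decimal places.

Step -1: 17.0 ÷ 1.414 = 12.02
Step 0: 17px
Step 1: 17.0 × 1.414 = 24.04
Step 2: 17.0 × 1.414² = 33.99
Step 3: 17.0 × 1.414³ = 48.06
Step 4: 17.0 × 1.414⁴ = 67.96
Step 5: 17.0 × 1.414⁵ = 96.09
Step 6: 17.0 × 1.414⁶ = 135.88
Step 7: 17.0 × 1.414⁷ = 192.13

12.02px, 17.00px, 24.04px, 33.99px, 48.06px, 67.96px, 96.09px, 135.88px, 192.13px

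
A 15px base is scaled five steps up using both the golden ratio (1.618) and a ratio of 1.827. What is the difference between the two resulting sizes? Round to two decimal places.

Golden ratio: 15.0 × 1.618⁵ = 166.3351px
At 1.827: 15.0 × 1.827⁵ = 305.3402px
Difference: 305.3402 − 166.3351 = 139.0051px

139.01px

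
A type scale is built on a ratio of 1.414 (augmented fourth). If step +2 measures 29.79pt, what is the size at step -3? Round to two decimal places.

The gap is -3 − (2) = -5 steps, so the factor is 1.414^-5.
29.79 ÷ 1.414⁵ = 29.79 ÷ 5.65258 ≈ 5.270

5.27pt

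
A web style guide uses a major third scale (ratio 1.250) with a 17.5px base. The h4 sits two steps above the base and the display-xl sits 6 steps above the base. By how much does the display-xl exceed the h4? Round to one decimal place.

39.4px

Step 2: 17.5 × 1.250² = 27.344px
Step 6: 17.5 × 1.250⁶ = 66.757px
Difference: 66.757 − 27.344 = 39.413px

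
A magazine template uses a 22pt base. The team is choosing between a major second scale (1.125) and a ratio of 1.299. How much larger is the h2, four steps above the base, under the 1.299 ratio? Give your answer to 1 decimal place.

Major second: 22.0 × 1.125⁴ = 35.240pt
At 1.299: 22.0 × 1.299⁴ = 62.641pt
Difference: 62.641 − 35.240 = 27.401pt

27.4pt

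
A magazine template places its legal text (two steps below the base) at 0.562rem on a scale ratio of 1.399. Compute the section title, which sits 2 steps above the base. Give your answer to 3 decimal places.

2.153rem

0.562 × 1.399⁴ = 0.562 × 3.83064 ≈ 2.153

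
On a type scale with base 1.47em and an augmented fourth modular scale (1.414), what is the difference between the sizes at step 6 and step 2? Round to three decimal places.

8.810em

Step 2: 1.47 × 1.414² = 2.93911em
Step 6: 1.47 × 1.414⁶ = 11.74935em
Difference: 11.74935 − 2.93911 = 8.81024em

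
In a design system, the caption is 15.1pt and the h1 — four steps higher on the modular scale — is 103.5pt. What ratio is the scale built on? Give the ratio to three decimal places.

1.618

The ratio satisfies 15.1 × r⁴ = 103.5, so r = (103.5 / 15.1)^(1/4).
r = 6.8543^(1/4) ≈ 1.6180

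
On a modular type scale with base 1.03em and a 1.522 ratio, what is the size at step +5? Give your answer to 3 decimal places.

8.412em

Each step on a modular scale multiplies by the ratio, so the size n steps from the base is base × ratioⁿ.
1.03 × 1.522⁵ = 1.03 × 8.16720 ≈ 8.412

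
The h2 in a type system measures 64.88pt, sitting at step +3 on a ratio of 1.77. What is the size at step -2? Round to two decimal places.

64.88 ÷ 1.77⁵ = 64.88 ÷ 17.37266 ≈ 3.735

3.73pt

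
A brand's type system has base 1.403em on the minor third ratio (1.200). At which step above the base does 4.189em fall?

6

1.200ⁿ = 4.189 / 1.403 = 2.9857
n = ln(2.9857) / ln(1.200) = 1.0938 / 0.1823 ≈ 6.00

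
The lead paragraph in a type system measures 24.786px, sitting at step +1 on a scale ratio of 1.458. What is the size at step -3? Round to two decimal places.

5.48px

The gap is -3 − (1) = -4 steps, so the factor is 1.458^-4.
24.786 ÷ 1.458⁴ = 24.786 ÷ 4.51887 ≈ 5.485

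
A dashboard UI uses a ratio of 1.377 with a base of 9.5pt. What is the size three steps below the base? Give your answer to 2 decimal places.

3.64pt

Each step on a modular scale multiplies by the ratio, so the size n steps from the base is base × ratioⁿ.
9.5 ÷ 1.377³ = 9.5 ÷ 2.61097 ≈ 3.64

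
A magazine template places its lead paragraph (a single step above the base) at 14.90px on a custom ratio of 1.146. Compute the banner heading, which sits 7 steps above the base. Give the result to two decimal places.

14.90 × 1.146⁶ = 14.90 × 2.26521 ≈ 33.752

33.75px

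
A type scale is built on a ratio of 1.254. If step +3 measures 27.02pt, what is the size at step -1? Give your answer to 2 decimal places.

Moving from step +3 to step -1 is 4 steps down, so divide by r⁴.
27.02 ÷ 1.254⁴ = 27.02 ÷ 2.47281 ≈ 10.927

10.93pt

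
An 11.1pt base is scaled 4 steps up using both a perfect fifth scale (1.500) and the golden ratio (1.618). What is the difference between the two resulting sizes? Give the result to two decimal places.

Perfect fifth: 11.1 × 1.500⁴ = 56.1938pt
Golden ratio: 11.1 × 1.618⁴ = 76.0741pt
Difference: 76.0741 − 56.1938 = 19.8803pt

19.88pt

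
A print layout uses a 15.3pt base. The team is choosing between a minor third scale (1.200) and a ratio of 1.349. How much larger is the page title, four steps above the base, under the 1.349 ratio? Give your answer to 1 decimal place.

18.9pt

Minor third: 15.3 × 1.200⁴ = 31.726pt
At 1.349: 15.3 × 1.349⁴ = 50.669pt
Difference: 50.669 − 31.726 = 18.943pt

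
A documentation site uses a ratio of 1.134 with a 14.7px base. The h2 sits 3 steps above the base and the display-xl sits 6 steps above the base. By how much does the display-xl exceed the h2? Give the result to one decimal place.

Step 3: 14.7 × 1.134³ = 21.437px
Step 6: 14.7 × 1.134⁶ = 31.260px
Difference: 31.260 − 21.437 = 9.823px

9.8px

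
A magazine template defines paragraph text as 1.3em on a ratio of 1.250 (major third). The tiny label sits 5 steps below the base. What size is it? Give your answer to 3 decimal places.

1.3 ÷ 1.250⁵ = 1.3 ÷ 3.05176 ≈ 0.426

0.426em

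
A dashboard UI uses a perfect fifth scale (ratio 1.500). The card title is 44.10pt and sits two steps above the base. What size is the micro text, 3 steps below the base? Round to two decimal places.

5.81pt

Moving from step +2 to step -3 is 5 steps down, so divide by r⁵.
44.10 ÷ 1.500⁵ = 44.10 ÷ 7.59375 ≈ 5.807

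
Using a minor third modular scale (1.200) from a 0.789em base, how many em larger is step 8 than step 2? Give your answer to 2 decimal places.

2.26em

Step 2: 0.789 × 1.200² = 1.1362em
Step 8: 0.789 × 1.200⁸ = 3.3926em
Difference: 3.3926 − 1.1362 = 2.2564em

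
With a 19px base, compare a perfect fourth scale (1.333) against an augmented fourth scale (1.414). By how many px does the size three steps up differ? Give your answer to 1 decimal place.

Perfect fourth: 19.0 × 1.333³ = 45.003px
Augmented fourth: 19.0 × 1.414³ = 53.716px
Difference: 53.716 − 45.003 = 8.713px

8.7px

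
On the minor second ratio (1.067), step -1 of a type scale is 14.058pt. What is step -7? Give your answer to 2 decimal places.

Moving from step -1 to step -7 is 6 steps down, so divide by r⁶.
14.058 ÷ 1.067⁶ = 14.058 ÷ 1.47566 ≈ 9.527

9.53pt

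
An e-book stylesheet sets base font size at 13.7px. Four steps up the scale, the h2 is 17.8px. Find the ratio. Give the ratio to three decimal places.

1.068

r⁴ = 17.8 / 13.7, so r = (17.8/13.7)^(1/4).
r = 1.2993^(1/4) ≈ 1.0676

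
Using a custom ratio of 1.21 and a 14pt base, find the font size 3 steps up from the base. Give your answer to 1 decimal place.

24.8pt

Each step on a modular scale multiplies by the ratio, so the size n steps from the base is base × ratioⁿ.
14.0 × 1.21³ = 14.0 × 1.77156 ≈ 24.80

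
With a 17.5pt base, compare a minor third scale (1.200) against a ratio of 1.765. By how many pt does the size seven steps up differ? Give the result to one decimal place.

Minor third: 17.5 × 1.200⁷ = 62.706pt
At 1.765: 17.5 × 1.765⁷ = 933.794pt
Difference: 933.794 − 62.706 = 871.088pt

871.1pt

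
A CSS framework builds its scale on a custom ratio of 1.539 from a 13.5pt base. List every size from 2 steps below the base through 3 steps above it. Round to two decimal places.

5.70pt, 8.77pt, 13.50pt, 20.78pt, 31.98pt, 49.21pt

Step -2: 13.5 ÷ 1.539² = 5.70
Step -1: 13.5 ÷ 1.539 = 8.77
Step 0: 13.5pt
Step 1: 13.5 × 1.539 = 20.78
Step 2: 13.5 × 1.539² = 31.98
Step 3: 13.5 × 1.539³ = 49.21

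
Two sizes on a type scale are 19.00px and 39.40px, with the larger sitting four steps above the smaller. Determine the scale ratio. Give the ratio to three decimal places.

The ratio satisfies 19.00 × r⁴ = 39.40, so r = (39.40 / 19.00)^(1/4).
r = 2.0737^(1/4) ≈ 1.2000

1.200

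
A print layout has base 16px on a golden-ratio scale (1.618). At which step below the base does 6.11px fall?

2

1.618ⁿ = 16 / 6.11 = 2.6187
n = ln(2.6187) / ln(1.618) = 0.9627 / 0.4812 ≈ 2.00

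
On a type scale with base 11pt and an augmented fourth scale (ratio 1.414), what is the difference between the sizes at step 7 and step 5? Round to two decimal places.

Step 5: 11.0 × 1.414⁵ = 62.1784pt
Step 7: 11.0 × 1.414⁷ = 124.3193pt
Difference: 124.3193 − 62.1784 = 62.1409pt

62.14pt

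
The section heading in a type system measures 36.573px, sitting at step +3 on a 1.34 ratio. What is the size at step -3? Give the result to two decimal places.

The gap is -3 − (3) = -6 steps, so the factor is 1.34^-6.
36.573 ÷ 1.34⁶ = 36.573 ÷ 5.78934 ≈ 6.317

6.32px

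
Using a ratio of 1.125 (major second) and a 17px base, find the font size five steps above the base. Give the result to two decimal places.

17.0 × 1.125⁵ = 17.0 × 1.80203 ≈ 30.63

30.63px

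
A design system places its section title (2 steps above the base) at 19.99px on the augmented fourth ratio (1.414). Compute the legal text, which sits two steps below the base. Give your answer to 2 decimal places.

19.99 ÷ 1.414⁴ = 19.99 ÷ 3.99758 ≈ 5.001

5.00px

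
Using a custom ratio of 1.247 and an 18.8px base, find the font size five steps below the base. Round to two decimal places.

6.23px

18.8 ÷ 1.247⁵ = 18.8 ÷ 3.01531 ≈ 6.23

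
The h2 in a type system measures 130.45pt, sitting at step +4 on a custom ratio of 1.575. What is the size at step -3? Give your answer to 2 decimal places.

130.45 ÷ 1.575⁷ = 130.45 ÷ 24.04163 ≈ 5.426

5.43pt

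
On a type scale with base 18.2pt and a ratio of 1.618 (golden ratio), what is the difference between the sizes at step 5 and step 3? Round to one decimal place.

124.7pt

Step 3: 18.2 × 1.618³ = 77.092pt
Step 5: 18.2 × 1.618⁵ = 201.820pt
Difference: 201.820 − 77.092 = 124.728pt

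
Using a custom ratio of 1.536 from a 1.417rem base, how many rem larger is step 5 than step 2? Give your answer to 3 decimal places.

8.772rem

Step 2: 1.417 × 1.536² = 3.34312rem
Step 5: 1.417 × 1.536⁵ = 12.11507rem
Difference: 12.11507 − 3.34312 = 8.77195rem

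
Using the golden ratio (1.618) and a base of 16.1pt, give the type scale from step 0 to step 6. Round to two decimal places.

Step 0: 16.1pt
Step 1: 16.1 × 1.618 = 26.05
Step 2: 16.1 × 1.618² = 42.15
Step 3: 16.1 × 1.618³ = 68.20
Step 4: 16.1 × 1.618⁴ = 110.34
Step 5: 16.1 × 1.618⁵ = 178.53
Step 6: 16.1 × 1.618⁶ = 288.87

16.10pt, 26.05pt, 42.15pt, 68.20pt, 110.34pt, 178.53pt, 288.87pt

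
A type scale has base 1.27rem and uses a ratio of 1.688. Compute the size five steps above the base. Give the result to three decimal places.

1.27 × 1.688⁵ = 1.27 × 13.70447 ≈ 17.405

17.405rem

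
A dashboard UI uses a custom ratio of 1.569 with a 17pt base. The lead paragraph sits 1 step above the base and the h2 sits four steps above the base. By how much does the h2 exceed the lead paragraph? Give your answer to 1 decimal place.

Step 1: 17.0 × 1.569 = 26.673pt
Step 4: 17.0 × 1.569⁴ = 103.025pt
Difference: 103.025 − 26.673 = 76.352pt

76.4pt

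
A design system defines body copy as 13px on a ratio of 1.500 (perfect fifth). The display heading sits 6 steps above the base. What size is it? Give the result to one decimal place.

A modular type scale is a geometric sequence: sizeₙ = base × rⁿ.
13.0 × 1.500⁶ = 13.0 × 11.39062 ≈ 148.08

148.1px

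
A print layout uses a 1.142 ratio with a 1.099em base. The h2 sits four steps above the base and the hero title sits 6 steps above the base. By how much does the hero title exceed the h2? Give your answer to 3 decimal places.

0.569em

Step 4: 1.099 × 1.142⁴ = 1.86923em
Step 6: 1.099 × 1.142⁶ = 2.43778em
Difference: 2.43778 − 1.86923 = 0.56855em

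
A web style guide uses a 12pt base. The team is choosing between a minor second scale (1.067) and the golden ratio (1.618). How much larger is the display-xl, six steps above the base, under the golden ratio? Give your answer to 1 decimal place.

197.6pt

Minor second: 12.0 × 1.067⁶ = 17.708pt
Golden ratio: 12.0 × 1.618⁶ = 215.304pt
Difference: 215.304 − 17.708 = 197.596pt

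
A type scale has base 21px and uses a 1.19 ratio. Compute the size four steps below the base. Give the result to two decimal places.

10.47px

Each step on a modular scale multiplies by the ratio, so the size n steps from the base is base × ratioⁿ.
21.0 ÷ 1.19⁴ = 21.0 ÷ 2.00534 ≈ 10.47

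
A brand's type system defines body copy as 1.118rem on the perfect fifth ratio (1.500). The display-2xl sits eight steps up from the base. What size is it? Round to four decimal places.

Every step multiplies by the scale ratio.
1.118 × 1.500⁸ = 1.118 × 25.62891 ≈ 28.6531

28.6531rem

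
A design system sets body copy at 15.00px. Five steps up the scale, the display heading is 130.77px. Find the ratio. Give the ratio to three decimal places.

The ratio satisfies 15.00 × r⁵ = 130.77, so r = (130.77 / 15.00)^(1/5).
r = 8.7180^(1/5) ≈ 1.5420

1.542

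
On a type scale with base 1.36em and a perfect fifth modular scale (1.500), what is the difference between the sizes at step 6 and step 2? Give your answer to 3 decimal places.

Step 2: 1.36 × 1.500² = 3.06000em
Step 6: 1.36 × 1.500⁶ = 15.49125em
Difference: 15.49125 − 3.06000 = 12.43125em

12.431em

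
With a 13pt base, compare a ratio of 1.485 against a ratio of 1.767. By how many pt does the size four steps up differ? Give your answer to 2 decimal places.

At 1.485: 13.0 × 1.485⁴ = 63.2192pt
At 1.767: 13.0 × 1.767⁴ = 126.7330pt
Difference: 126.7330 − 63.2192 = 63.5138pt

63.51pt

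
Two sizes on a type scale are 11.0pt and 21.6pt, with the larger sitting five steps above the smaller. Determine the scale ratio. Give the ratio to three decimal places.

r⁵ = 21.6 / 11.0, so r = (21.6/11.0)^(1/5).
r = 1.9636^(1/5) ≈ 1.1445

1.144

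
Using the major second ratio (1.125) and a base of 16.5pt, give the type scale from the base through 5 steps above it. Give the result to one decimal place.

16.5pt, 18.6pt, 20.9pt, 23.5pt, 26.4pt, 29.7pt

Step 0: 16.5pt
Step 1: 16.5 × 1.125 = 18.6
Step 2: 16.5 × 1.125² = 20.9
Step 3: 16.5 × 1.125³ = 23.5
Step 4: 16.5 × 1.125⁴ = 26.4
Step 5: 16.5 × 1.125⁵ = 29.7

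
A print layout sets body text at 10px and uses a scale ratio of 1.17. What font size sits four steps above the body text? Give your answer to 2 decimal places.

18.74px

A modular type scale is a geometric sequence: sizeₙ = base × rⁿ.
10.0 × 1.17⁴ = 10.0 × 1.87389 ≈ 18.74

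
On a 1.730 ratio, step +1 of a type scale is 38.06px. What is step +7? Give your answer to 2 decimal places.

1020.34px

The gap is 7 − (1) = 6 steps, so the factor is 1.730^6.
38.06 × 1.730⁶ = 38.06 × 26.80875 ≈ 1020.341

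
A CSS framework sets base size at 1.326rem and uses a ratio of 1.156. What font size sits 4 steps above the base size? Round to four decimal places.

2.3680rem

Every step multiplies by the scale ratio.
1.326 × 1.156⁴ = 1.326 × 1.78579 ≈ 2.3680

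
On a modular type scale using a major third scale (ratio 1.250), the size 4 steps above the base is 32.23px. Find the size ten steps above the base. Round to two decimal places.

122.95px

32.23 × 1.250⁶ = 32.23 × 3.81470 ≈ 122.948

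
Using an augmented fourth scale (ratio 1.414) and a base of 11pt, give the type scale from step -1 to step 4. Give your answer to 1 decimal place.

7.8pt, 11.0pt, 15.6pt, 22.0pt, 31.1pt, 44.0pt

Step -1: 11.0 ÷ 1.414 = 7.8
Step 0: 11pt
Step 1: 11.0 × 1.414 = 15.6
Step 2: 11.0 × 1.414² = 22.0
Step 3: 11.0 × 1.414³ = 31.1
Step 4: 11.0 × 1.414⁴ = 44.0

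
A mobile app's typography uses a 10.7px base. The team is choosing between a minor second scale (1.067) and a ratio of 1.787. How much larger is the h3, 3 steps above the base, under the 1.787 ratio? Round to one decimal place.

Minor second: 10.7 × 1.067³ = 12.998px
At 1.787: 10.7 × 1.787³ = 61.060px
Difference: 61.060 − 12.998 = 48.062px

48.1px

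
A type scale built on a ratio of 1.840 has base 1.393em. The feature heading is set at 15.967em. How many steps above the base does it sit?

1.840ⁿ = 15.967 / 1.393 = 11.4623
n = ln(11.4623) / ln(1.840) = 2.4391 / 0.6098 ≈ 4.00

4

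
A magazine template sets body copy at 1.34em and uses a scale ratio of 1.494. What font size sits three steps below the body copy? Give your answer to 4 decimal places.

1.34 ÷ 1.494³ = 1.34 ÷ 3.33466 ≈ 0.4018

0.4018em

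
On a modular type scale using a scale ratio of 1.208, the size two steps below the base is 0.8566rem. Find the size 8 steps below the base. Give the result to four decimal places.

0.2757rem

0.8566 ÷ 1.208⁶ = 0.8566 ÷ 3.10743 ≈ 0.2757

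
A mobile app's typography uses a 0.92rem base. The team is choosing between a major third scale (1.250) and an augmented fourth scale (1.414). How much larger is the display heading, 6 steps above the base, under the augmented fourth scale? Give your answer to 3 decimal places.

3.844rem

Major third: 0.92 × 1.250⁶ = 3.50952rem
Augmented fourth: 0.92 × 1.414⁶ = 7.35333rem
Difference: 7.35333 − 3.50952 = 3.84381rem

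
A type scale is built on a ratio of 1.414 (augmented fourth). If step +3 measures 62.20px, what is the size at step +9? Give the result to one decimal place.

497.1px

The gap is 9 − (3) = 6 steps, so the factor is 1.414^6.
62.20 × 1.414⁶ = 62.20 × 7.99275 ≈ 497.149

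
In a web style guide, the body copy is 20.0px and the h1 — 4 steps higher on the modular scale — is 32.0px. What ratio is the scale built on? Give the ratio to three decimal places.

1.125

The ratio satisfies 20.0 × r⁴ = 32.0, so r = (32.0 / 20.0)^(1/4).
r = 1.6000^(1/4) ≈ 1.1247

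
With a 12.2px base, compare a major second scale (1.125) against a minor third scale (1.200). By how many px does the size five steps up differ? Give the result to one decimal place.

Major second: 12.2 × 1.125⁵ = 21.985px
Minor third: 12.2 × 1.200⁵ = 30.358px
Difference: 30.358 − 21.985 = 8.373px

8.4px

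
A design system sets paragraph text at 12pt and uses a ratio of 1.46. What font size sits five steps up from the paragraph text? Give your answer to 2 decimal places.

79.61pt

12.0 × 1.46⁵ = 12.0 × 6.63383 ≈ 79.61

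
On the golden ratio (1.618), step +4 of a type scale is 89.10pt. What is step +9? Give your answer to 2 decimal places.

988.03pt

89.10 × 1.618⁵ = 89.10 × 11.08901 ≈ 988.030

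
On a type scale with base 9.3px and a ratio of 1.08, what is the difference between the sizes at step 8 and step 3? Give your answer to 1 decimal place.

Step 3: 9.3 × 1.08³ = 11.715px
Step 8: 9.3 × 1.08⁸ = 17.214px
Difference: 17.214 − 11.715 = 5.499px

5.5px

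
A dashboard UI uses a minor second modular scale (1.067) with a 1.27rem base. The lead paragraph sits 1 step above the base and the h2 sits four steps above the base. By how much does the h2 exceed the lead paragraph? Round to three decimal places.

Step 1: 1.27 × 1.067 = 1.35509rem
Step 4: 1.27 × 1.067⁴ = 1.64612rem
Difference: 1.64612 − 1.35509 = 0.29103rem

0.291rem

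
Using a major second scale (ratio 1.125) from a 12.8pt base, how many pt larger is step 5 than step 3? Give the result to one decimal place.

4.8pt

Step 3: 12.8 × 1.125³ = 18.225pt
Step 5: 12.8 × 1.125⁵ = 23.066pt
Difference: 23.066 − 18.225 = 4.841pt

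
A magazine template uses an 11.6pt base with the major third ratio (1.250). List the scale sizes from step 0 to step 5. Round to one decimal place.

11.6pt, 14.5pt, 18.1pt, 22.7pt, 28.3pt, 35.4pt

Step 0: 11.6pt
Step 1: 11.6 × 1.250 = 14.5
Step 2: 11.6 × 1.250² = 18.1
Step 3: 11.6 × 1.250³ = 22.7
Step 4: 11.6 × 1.250⁴ = 28.3
Step 5: 11.6 × 1.250⁵ = 35.4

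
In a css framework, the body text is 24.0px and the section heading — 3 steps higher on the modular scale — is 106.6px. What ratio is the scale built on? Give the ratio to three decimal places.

1.644

The ratio satisfies 24.0 × r³ = 106.6, so r = (106.6 / 24.0)^(1/3).
r = 4.4417^(1/3) ≈ 1.6438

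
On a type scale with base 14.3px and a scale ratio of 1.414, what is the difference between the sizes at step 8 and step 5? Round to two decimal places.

Step 5: 14.3 × 1.414⁵ = 80.8320px
Step 8: 14.3 × 1.414⁸ = 228.5237px
Difference: 228.5237 − 80.8320 = 147.6917px

147.69px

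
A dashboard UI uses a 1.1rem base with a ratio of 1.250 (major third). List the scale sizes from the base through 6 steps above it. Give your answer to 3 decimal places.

1.100rem, 1.375rem, 1.719rem, 2.148rem, 2.686rem, 3.357rem, 4.196rem

Step 0: 1.1rem
Step 1: 1.1 × 1.250 = 1.375
Step 2: 1.1 × 1.250² = 1.719
Step 3: 1.1 × 1.250³ = 2.148
Step 4: 1.1 × 1.250⁴ = 2.686
Step 5: 1.1 × 1.250⁵ = 3.357
Step 6: 1.1 × 1.250⁶ = 4.196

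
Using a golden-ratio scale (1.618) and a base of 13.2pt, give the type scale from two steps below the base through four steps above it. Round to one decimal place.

5.0pt, 8.2pt, 13.2pt, 21.4pt, 34.6pt, 55.9pt, 90.5pt

Step -2: 13.2 ÷ 1.618² = 5.0
Step -1: 13.2 ÷ 1.618 = 8.2
Step 0: 13.2pt
Step 1: 13.2 × 1.618 = 21.4
Step 2: 13.2 × 1.618² = 34.6
Step 3: 13.2 × 1.618³ = 55.9
Step 4: 13.2 × 1.618⁴ = 90.5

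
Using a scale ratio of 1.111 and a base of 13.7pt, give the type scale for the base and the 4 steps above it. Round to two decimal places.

Step 0: 13.7pt
Step 1: 13.7 × 1.111 = 15.22
Step 2: 13.7 × 1.111² = 16.91
Step 3: 13.7 × 1.111³ = 18.79
Step 4: 13.7 × 1.111⁴ = 20.87

13.70pt, 15.22pt, 16.91pt, 18.79pt, 20.87pt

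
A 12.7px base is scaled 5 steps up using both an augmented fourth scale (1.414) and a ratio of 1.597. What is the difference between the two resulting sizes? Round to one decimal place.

60.1px

Augmented fourth: 12.7 × 1.414⁵ = 71.788px
At 1.597: 12.7 × 1.597⁵ = 131.925px
Difference: 131.925 − 71.788 = 60.137px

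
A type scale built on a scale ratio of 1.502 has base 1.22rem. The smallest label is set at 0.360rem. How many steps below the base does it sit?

1.502ⁿ = 1.22 / 0.360 = 3.3889
n = ln(3.3889) / ln(1.502) = 1.2205 / 0.4068 ≈ 3.00

3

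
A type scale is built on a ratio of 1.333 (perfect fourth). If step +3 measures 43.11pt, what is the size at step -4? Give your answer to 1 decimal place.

5.8pt

The gap is -4 − (3) = -7 steps, so the factor is 1.333^-7.
43.11 ÷ 1.333⁷ = 43.11 ÷ 7.47844 ≈ 5.765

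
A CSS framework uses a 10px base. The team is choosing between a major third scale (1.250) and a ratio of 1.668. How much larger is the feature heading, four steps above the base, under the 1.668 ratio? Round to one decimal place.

Major third: 10.0 × 1.250⁴ = 24.414px
At 1.668: 10.0 × 1.668⁴ = 77.408px
Difference: 77.408 − 24.414 = 52.994px

53.0px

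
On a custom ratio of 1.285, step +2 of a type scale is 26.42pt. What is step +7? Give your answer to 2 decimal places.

Moving from step +2 to step +7 is 5 steps up, so multiply by r⁵.
26.42 × 1.285⁵ = 26.42 × 3.50361 ≈ 92.565

92.57pt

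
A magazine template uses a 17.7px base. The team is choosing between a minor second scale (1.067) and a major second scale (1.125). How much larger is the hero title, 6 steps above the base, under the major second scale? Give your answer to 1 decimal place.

9.8px

Minor second: 17.7 × 1.067⁶ = 26.119px
Major second: 17.7 × 1.125⁶ = 35.883px
Difference: 35.883 − 26.119 = 9.764px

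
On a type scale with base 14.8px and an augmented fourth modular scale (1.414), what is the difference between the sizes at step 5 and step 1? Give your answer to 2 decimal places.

Step 1: 14.8 × 1.414 = 20.9272px
Step 5: 14.8 × 1.414⁵ = 83.6582px
Difference: 83.6582 − 20.9272 = 62.7310px

62.73px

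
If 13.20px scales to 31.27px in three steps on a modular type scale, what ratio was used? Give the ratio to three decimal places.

1.333

r³ = 31.27 / 13.20, so r = (31.27/13.20)^(1/3).
r = 2.3689^(1/3) ≈ 1.3331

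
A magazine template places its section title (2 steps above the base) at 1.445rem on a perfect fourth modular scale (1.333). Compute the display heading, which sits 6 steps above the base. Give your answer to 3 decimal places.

4.562rem

1.445 × 1.333⁴ = 1.445 × 3.15733 ≈ 4.562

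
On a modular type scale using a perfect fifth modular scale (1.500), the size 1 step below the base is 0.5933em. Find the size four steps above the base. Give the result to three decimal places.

4.505em

Moving from step -1 to step +4 is 5 steps up, so multiply by r⁵.
0.5933 × 1.500⁵ = 0.5933 × 7.59375 ≈ 4.505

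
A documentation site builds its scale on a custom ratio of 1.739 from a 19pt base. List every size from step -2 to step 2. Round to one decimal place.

6.3pt, 10.9pt, 19.0pt, 33.0pt, 57.5pt

Step -2: 19.0 ÷ 1.739² = 6.3
Step -1: 19.0 ÷ 1.739 = 10.9
Step 0: 19pt
Step 1: 19.0 × 1.739 = 33.0
Step 2: 19.0 × 1.739² = 57.5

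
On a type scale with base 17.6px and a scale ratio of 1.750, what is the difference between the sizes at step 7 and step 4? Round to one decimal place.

719.6px

Step 4: 17.6 × 1.750⁴ = 165.069px
Step 7: 17.6 × 1.750⁷ = 884.665px
Difference: 884.665 − 165.069 = 719.596px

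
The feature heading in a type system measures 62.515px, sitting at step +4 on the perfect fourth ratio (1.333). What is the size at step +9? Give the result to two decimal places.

62.515 × 1.333⁵ = 62.515 × 4.20873 ≈ 263.109

263.11px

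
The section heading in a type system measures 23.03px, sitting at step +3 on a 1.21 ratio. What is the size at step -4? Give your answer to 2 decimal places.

6.06px

Moving from step +3 to step -4 is 7 steps down, so divide by r⁷.
23.03 ÷ 1.21⁷ = 23.03 ÷ 3.79750 ≈ 6.065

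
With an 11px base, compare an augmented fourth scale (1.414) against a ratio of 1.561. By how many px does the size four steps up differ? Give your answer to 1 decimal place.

Augmented fourth: 11.0 × 1.414⁴ = 43.973px
At 1.561: 11.0 × 1.561⁴ = 65.314px
Difference: 65.314 − 43.973 = 21.341px

21.3px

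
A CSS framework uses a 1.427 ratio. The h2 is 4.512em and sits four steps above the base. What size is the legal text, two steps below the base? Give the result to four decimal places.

0.5343em

Moving from step +4 to step -2 is 6 steps down, so divide by r⁶.
4.512 ÷ 1.427⁶ = 4.512 ÷ 8.44391 ≈ 0.5343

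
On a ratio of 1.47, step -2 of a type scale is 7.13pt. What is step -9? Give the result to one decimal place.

7.13 ÷ 1.47⁷ = 7.13 ÷ 14.83274 ≈ 0.481

0.5pt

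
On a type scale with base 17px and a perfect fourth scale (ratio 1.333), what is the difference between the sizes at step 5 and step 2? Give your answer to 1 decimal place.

41.3px

Step 2: 17.0 × 1.333² = 30.207px
Step 5: 17.0 × 1.333⁵ = 71.548px
Difference: 71.548 − 30.207 = 41.341px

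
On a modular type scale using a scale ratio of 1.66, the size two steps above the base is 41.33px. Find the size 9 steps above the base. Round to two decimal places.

41.33 × 1.66⁷ = 41.33 × 34.73415 ≈ 1435.562

1435.56px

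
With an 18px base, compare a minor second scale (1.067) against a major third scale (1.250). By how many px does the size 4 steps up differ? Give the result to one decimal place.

Minor second: 18.0 × 1.067⁴ = 23.331px
Major third: 18.0 × 1.250⁴ = 43.945px
Difference: 43.945 − 23.331 = 20.614px

20.6px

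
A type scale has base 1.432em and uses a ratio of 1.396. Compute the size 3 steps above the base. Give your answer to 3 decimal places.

Each step on a modular scale multiplies by the ratio, so the size n steps from the base is base × ratioⁿ.
1.432 × 1.396³ = 1.432 × 2.72055 ≈ 3.896

3.896em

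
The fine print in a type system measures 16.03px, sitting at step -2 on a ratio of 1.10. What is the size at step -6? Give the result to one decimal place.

The gap is -6 − (-2) = -4 steps, so the factor is 1.10^-4.
16.03 ÷ 1.10⁴ = 16.03 ÷ 1.46410 ≈ 10.949

10.9px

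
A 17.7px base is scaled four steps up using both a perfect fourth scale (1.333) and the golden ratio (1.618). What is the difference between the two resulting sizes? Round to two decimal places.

Perfect fourth: 17.7 × 1.333⁴ = 55.8848px
Golden ratio: 17.7 × 1.618⁴ = 121.3074px
Difference: 121.3074 − 55.8848 = 65.4226px

65.42px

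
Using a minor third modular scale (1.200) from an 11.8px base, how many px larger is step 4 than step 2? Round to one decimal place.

Step 2: 11.8 × 1.200² = 16.992px
Step 4: 11.8 × 1.200⁴ = 24.468px
Difference: 24.468 − 16.992 = 7.476px

7.5px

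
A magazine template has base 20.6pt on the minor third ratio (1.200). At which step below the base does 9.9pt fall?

4

1.200ⁿ = 20.6 / 9.9 = 2.0808
n = ln(2.0808) / ln(1.200) = 0.7328 / 0.1823 ≈ 4.02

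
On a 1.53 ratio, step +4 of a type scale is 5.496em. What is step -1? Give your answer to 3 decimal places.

0.656em

5.496 ÷ 1.53⁵ = 5.496 ÷ 8.38411 ≈ 0.656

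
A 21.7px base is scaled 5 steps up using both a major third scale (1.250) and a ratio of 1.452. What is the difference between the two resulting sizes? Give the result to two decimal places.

Major third: 21.7 × 1.250⁵ = 66.2231px
At 1.452: 21.7 × 1.452⁵ = 140.0531px
Difference: 140.0531 − 66.2231 = 73.8300px

73.83px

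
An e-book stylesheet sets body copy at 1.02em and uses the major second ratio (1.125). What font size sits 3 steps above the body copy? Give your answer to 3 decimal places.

Each step on a modular scale multiplies by the ratio, so the size n steps from the base is base × ratioⁿ.
1.02 × 1.125³ = 1.02 × 1.42383 ≈ 1.452

1.452em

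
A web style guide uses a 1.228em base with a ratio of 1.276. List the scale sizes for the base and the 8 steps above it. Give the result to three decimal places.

Step 0: 1.228em
Step 1: 1.228 × 1.276 = 1.567
Step 2: 1.228 × 1.276² = 1.999
Step 3: 1.228 × 1.276³ = 2.551
Step 4: 1.228 × 1.276⁴ = 3.255
Step 5: 1.228 × 1.276⁵ = 4.154
Step 6: 1.228 × 1.276⁶ = 5.300
Step 7: 1.228 × 1.276⁷ = 6.763
Step 8: 1.228 × 1.276⁸ = 8.630

1.228em, 1.567em, 1.999em, 2.551em, 3.255em, 4.154em, 5.300em, 6.763em, 8.630em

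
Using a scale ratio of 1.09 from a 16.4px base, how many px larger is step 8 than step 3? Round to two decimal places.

11.44px

Step 3: 16.4 × 1.09³ = 21.2385px
Step 8: 16.4 × 1.09⁸ = 32.6780px
Difference: 32.6780 − 21.2385 = 11.4395px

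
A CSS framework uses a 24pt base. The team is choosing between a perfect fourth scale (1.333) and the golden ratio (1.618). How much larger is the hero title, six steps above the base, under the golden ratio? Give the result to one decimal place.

Perfect fourth: 24.0 × 1.333⁶ = 134.646pt
Golden ratio: 24.0 × 1.618⁶ = 430.608pt
Difference: 430.608 − 134.646 = 295.962pt

296.0pt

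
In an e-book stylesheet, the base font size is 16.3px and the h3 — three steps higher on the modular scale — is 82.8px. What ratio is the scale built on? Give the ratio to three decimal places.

1.719

r³ = 82.8 / 16.3, so r = (82.8/16.3)^(1/3).
r = 5.0798^(1/3) ≈ 1.7190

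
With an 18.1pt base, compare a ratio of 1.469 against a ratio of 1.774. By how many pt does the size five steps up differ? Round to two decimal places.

At 1.469: 18.1 × 1.469⁵ = 123.8191pt
At 1.774: 18.1 × 1.774⁵ = 318.0143pt
Difference: 318.0143 − 123.8191 = 194.1952pt

194.20pt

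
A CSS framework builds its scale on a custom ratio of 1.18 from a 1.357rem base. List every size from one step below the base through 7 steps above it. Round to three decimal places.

1.150rem, 1.357rem, 1.601rem, 1.889rem, 2.230rem, 2.631rem, 3.104rem, 3.663rem, 4.323rem

Step -1: 1.357 ÷ 1.18 = 1.150
Step 0: 1.357rem
Step 1: 1.357 × 1.18 = 1.601
Step 2: 1.357 × 1.18² = 1.889
Step 3: 1.357 × 1.18³ = 2.230
Step 4: 1.357 × 1.18⁴ = 2.631
Step 5: 1.357 × 1.18⁵ = 3.104
Step 6: 1.357 × 1.18⁶ = 3.663
Step 7: 1.357 × 1.18⁷ = 4.323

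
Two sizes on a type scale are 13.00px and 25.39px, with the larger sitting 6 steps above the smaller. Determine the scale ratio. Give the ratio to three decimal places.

1.118

r⁶ = 25.39 / 13.00, so r = (25.39/13.00)^(1/6).
r = 1.9531^(1/6) ≈ 1.1180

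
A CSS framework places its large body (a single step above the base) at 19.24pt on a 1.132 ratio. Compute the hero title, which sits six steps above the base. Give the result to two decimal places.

19.24 × 1.132⁵ = 19.24 × 1.85880 ≈ 35.763

35.76pt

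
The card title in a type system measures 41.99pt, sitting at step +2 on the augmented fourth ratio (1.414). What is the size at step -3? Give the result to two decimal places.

7.43pt

41.99 ÷ 1.414⁵ = 41.99 ÷ 5.65258 ≈ 7.428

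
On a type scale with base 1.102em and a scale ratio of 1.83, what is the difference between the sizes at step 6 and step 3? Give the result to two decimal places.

Step 3: 1.102 × 1.83³ = 6.7536em
Step 6: 1.102 × 1.83⁶ = 41.3893em
Difference: 41.3893 − 6.7536 = 34.6357em

34.64em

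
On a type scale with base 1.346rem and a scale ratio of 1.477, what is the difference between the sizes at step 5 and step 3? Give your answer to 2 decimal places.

Step 3: 1.346 × 1.477³ = 4.3370rem
Step 5: 1.346 × 1.477⁵ = 9.4612rem
Difference: 9.4612 − 4.3370 = 5.1242rem

5.12rem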